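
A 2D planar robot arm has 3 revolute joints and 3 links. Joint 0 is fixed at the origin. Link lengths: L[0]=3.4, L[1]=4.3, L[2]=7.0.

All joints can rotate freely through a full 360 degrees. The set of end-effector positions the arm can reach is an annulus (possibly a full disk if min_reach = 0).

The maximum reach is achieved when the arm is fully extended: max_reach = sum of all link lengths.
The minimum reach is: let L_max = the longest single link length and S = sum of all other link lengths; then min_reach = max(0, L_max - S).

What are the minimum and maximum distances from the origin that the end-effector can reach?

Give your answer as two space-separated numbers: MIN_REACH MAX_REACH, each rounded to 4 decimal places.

Link lengths: [3.4, 4.3, 7.0]
max_reach = 3.4 + 4.3 + 7 = 14.7
L_max = max([3.4, 4.3, 7.0]) = 7
S (sum of others) = 14.7 - 7 = 7.7
min_reach = max(0, 7 - 7.7) = max(0, -0.7) = 0

Answer: 0.0000 14.7000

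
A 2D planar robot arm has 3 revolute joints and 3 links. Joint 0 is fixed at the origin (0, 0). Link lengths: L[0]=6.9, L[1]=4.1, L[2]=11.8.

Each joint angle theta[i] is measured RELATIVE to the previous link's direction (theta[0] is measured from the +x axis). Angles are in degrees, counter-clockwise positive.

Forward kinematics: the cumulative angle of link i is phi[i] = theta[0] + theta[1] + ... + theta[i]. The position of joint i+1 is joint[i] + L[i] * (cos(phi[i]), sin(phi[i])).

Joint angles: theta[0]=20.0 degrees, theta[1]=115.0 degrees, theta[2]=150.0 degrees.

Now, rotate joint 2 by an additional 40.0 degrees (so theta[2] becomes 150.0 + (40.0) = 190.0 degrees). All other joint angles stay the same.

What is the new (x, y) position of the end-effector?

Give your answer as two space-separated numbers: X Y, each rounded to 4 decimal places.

Answer: 13.2507 -1.5091

Derivation:
joint[0] = (0.0000, 0.0000)  (base)
link 0: phi[0] = 20 = 20 deg
  cos(20 deg) = 0.9397, sin(20 deg) = 0.3420
  joint[1] = (0.0000, 0.0000) + 6.9 * (0.9397, 0.3420) = (0.0000 + 6.4839, 0.0000 + 2.3599) = (6.4839, 2.3599)
link 1: phi[1] = 20 + 115 = 135 deg
  cos(135 deg) = -0.7071, sin(135 deg) = 0.7071
  joint[2] = (6.4839, 2.3599) + 4.1 * (-0.7071, 0.7071) = (6.4839 + -2.8991, 2.3599 + 2.8991) = (3.5847, 5.2591)
link 2: phi[2] = 20 + 115 + 190 = 325 deg
  cos(325 deg) = 0.8192, sin(325 deg) = -0.5736
  joint[3] = (3.5847, 5.2591) + 11.8 * (0.8192, -0.5736) = (3.5847 + 9.6660, 5.2591 + -6.7682) = (13.2507, -1.5091)
End effector: (13.2507, -1.5091)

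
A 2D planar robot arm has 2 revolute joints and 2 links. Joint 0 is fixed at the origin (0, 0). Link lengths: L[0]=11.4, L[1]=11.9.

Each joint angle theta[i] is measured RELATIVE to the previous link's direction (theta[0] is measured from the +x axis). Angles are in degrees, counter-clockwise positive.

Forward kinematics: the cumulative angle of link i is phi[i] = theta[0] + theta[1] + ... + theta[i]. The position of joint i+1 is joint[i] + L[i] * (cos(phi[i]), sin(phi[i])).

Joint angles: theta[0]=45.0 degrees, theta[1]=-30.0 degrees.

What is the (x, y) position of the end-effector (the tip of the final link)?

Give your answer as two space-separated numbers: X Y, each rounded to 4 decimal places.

Answer: 19.5555 11.1410

Derivation:
joint[0] = (0.0000, 0.0000)  (base)
link 0: phi[0] = 45 = 45 deg
  cos(45 deg) = 0.7071, sin(45 deg) = 0.7071
  joint[1] = (0.0000, 0.0000) + 11.4 * (0.7071, 0.7071) = (0.0000 + 8.0610, 0.0000 + 8.0610) = (8.0610, 8.0610)
link 1: phi[1] = 45 + -30 = 15 deg
  cos(15 deg) = 0.9659, sin(15 deg) = 0.2588
  joint[2] = (8.0610, 8.0610) + 11.9 * (0.9659, 0.2588) = (8.0610 + 11.4945, 8.0610 + 3.0799) = (19.5555, 11.1410)
End effector: (19.5555, 11.1410)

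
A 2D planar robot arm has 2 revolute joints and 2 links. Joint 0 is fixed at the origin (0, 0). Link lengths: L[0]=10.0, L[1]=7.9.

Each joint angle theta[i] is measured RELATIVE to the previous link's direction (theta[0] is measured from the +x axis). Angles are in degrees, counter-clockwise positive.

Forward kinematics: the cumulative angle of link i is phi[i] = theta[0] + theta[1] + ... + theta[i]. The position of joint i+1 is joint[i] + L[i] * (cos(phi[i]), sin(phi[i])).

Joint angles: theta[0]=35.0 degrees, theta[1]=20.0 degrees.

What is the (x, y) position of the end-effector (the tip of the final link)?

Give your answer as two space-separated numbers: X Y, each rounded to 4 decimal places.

Answer: 12.7228 12.2071

Derivation:
joint[0] = (0.0000, 0.0000)  (base)
link 0: phi[0] = 35 = 35 deg
  cos(35 deg) = 0.8192, sin(35 deg) = 0.5736
  joint[1] = (0.0000, 0.0000) + 10 * (0.8192, 0.5736) = (0.0000 + 8.1915, 0.0000 + 5.7358) = (8.1915, 5.7358)
link 1: phi[1] = 35 + 20 = 55 deg
  cos(55 deg) = 0.5736, sin(55 deg) = 0.8192
  joint[2] = (8.1915, 5.7358) + 7.9 * (0.5736, 0.8192) = (8.1915 + 4.5313, 5.7358 + 6.4713) = (12.7228, 12.2071)
End effector: (12.7228, 12.2071)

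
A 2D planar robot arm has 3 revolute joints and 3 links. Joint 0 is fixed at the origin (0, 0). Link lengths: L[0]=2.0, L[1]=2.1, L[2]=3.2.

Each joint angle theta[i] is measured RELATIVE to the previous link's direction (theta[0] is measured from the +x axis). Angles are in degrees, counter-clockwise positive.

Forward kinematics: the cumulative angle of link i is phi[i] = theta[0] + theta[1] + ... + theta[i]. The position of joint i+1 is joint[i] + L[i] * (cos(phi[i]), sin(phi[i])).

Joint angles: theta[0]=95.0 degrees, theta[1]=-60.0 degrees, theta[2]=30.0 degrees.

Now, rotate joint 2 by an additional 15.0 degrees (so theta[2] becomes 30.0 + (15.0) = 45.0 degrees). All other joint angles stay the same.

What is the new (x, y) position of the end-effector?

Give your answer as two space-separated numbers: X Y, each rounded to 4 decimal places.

Answer: 2.1016 6.3483

Derivation:
joint[0] = (0.0000, 0.0000)  (base)
link 0: phi[0] = 95 = 95 deg
  cos(95 deg) = -0.0872, sin(95 deg) = 0.9962
  joint[1] = (0.0000, 0.0000) + 2 * (-0.0872, 0.9962) = (0.0000 + -0.1743, 0.0000 + 1.9924) = (-0.1743, 1.9924)
link 1: phi[1] = 95 + -60 = 35 deg
  cos(35 deg) = 0.8192, sin(35 deg) = 0.5736
  joint[2] = (-0.1743, 1.9924) + 2.1 * (0.8192, 0.5736) = (-0.1743 + 1.7202, 1.9924 + 1.2045) = (1.5459, 3.1969)
link 2: phi[2] = 95 + -60 + 45 = 80 deg
  cos(80 deg) = 0.1736, sin(80 deg) = 0.9848
  joint[3] = (1.5459, 3.1969) + 3.2 * (0.1736, 0.9848) = (1.5459 + 0.5557, 3.1969 + 3.1514) = (2.1016, 6.3483)
End effector: (2.1016, 6.3483)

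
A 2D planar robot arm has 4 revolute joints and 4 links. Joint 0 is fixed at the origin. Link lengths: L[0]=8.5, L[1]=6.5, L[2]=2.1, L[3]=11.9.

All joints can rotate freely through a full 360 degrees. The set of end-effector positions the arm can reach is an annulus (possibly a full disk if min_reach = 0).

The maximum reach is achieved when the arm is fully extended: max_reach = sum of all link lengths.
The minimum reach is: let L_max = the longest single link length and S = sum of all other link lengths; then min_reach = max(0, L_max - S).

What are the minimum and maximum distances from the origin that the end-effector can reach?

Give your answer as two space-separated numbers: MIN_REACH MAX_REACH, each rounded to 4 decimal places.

Link lengths: [8.5, 6.5, 2.1, 11.9]
max_reach = 8.5 + 6.5 + 2.1 + 11.9 = 29
L_max = max([8.5, 6.5, 2.1, 11.9]) = 11.9
S (sum of others) = 29 - 11.9 = 17.1
min_reach = max(0, 11.9 - 17.1) = max(0, -5.2) = 0

Answer: 0.0000 29.0000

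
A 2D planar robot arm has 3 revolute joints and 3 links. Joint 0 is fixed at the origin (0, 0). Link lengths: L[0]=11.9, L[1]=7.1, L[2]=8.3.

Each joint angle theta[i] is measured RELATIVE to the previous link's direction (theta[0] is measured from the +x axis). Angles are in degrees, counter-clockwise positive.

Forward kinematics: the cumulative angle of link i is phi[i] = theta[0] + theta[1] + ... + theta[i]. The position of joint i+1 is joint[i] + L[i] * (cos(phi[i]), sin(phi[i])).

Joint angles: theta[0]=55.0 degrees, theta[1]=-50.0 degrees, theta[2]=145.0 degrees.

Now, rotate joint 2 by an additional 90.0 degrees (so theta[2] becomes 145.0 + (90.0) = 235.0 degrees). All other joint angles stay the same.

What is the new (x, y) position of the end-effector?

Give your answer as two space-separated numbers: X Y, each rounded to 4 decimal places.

joint[0] = (0.0000, 0.0000)  (base)
link 0: phi[0] = 55 = 55 deg
  cos(55 deg) = 0.5736, sin(55 deg) = 0.8192
  joint[1] = (0.0000, 0.0000) + 11.9 * (0.5736, 0.8192) = (0.0000 + 6.8256, 0.0000 + 9.7479) = (6.8256, 9.7479)
link 1: phi[1] = 55 + -50 = 5 deg
  cos(5 deg) = 0.9962, sin(5 deg) = 0.0872
  joint[2] = (6.8256, 9.7479) + 7.1 * (0.9962, 0.0872) = (6.8256 + 7.0730, 9.7479 + 0.6188) = (13.8985, 10.3667)
link 2: phi[2] = 55 + -50 + 235 = 240 deg
  cos(240 deg) = -0.5000, sin(240 deg) = -0.8660
  joint[3] = (13.8985, 10.3667) + 8.3 * (-0.5000, -0.8660) = (13.8985 + -4.1500, 10.3667 + -7.1880) = (9.7485, 3.1787)
End effector: (9.7485, 3.1787)

Answer: 9.7485 3.1787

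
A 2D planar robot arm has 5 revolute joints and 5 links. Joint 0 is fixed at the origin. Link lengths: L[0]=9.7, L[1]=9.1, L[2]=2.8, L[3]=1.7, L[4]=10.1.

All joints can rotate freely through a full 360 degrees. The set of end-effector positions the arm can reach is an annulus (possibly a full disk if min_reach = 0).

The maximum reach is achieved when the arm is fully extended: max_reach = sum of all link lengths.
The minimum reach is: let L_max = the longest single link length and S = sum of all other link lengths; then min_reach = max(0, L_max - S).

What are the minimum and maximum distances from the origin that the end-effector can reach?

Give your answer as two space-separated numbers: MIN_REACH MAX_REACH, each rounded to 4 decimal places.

Link lengths: [9.7, 9.1, 2.8, 1.7, 10.1]
max_reach = 9.7 + 9.1 + 2.8 + 1.7 + 10.1 = 33.4
L_max = max([9.7, 9.1, 2.8, 1.7, 10.1]) = 10.1
S (sum of others) = 33.4 - 10.1 = 23.3
min_reach = max(0, 10.1 - 23.3) = max(0, -13.2) = 0

Answer: 0.0000 33.4000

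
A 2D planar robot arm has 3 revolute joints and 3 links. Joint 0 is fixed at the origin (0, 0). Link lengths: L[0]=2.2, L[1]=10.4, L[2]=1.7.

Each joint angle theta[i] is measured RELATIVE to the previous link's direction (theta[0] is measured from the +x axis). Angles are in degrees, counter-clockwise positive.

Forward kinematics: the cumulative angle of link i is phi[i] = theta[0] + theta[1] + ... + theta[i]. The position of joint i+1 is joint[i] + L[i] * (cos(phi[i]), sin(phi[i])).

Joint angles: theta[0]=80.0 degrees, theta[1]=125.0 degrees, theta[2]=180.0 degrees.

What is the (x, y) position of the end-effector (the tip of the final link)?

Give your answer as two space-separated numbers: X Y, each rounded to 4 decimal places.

Answer: -7.5029 -1.5102

Derivation:
joint[0] = (0.0000, 0.0000)  (base)
link 0: phi[0] = 80 = 80 deg
  cos(80 deg) = 0.1736, sin(80 deg) = 0.9848
  joint[1] = (0.0000, 0.0000) + 2.2 * (0.1736, 0.9848) = (0.0000 + 0.3820, 0.0000 + 2.1666) = (0.3820, 2.1666)
link 1: phi[1] = 80 + 125 = 205 deg
  cos(205 deg) = -0.9063, sin(205 deg) = -0.4226
  joint[2] = (0.3820, 2.1666) + 10.4 * (-0.9063, -0.4226) = (0.3820 + -9.4256, 2.1666 + -4.3952) = (-9.0436, -2.2287)
link 2: phi[2] = 80 + 125 + 180 = 385 deg
  cos(385 deg) = 0.9063, sin(385 deg) = 0.4226
  joint[3] = (-9.0436, -2.2287) + 1.7 * (0.9063, 0.4226) = (-9.0436 + 1.5407, -2.2287 + 0.7185) = (-7.5029, -1.5102)
End effector: (-7.5029, -1.5102)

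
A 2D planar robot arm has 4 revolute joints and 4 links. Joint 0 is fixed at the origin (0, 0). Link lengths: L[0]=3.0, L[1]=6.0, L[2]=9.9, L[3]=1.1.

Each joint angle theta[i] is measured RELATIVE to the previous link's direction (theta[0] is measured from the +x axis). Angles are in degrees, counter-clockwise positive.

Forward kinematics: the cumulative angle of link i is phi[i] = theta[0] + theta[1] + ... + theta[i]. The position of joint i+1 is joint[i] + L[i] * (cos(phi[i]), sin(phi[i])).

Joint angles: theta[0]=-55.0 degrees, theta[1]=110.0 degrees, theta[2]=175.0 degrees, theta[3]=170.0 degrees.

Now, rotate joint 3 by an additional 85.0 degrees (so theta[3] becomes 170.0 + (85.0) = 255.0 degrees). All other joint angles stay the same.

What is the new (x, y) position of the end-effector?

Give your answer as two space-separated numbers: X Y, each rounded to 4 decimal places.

joint[0] = (0.0000, 0.0000)  (base)
link 0: phi[0] = -55 = -55 deg
  cos(-55 deg) = 0.5736, sin(-55 deg) = -0.8192
  joint[1] = (0.0000, 0.0000) + 3 * (0.5736, -0.8192) = (0.0000 + 1.7207, 0.0000 + -2.4575) = (1.7207, -2.4575)
link 1: phi[1] = -55 + 110 = 55 deg
  cos(55 deg) = 0.5736, sin(55 deg) = 0.8192
  joint[2] = (1.7207, -2.4575) + 6 * (0.5736, 0.8192) = (1.7207 + 3.4415, -2.4575 + 4.9149) = (5.1622, 2.4575)
link 2: phi[2] = -55 + 110 + 175 = 230 deg
  cos(230 deg) = -0.6428, sin(230 deg) = -0.7660
  joint[3] = (5.1622, 2.4575) + 9.9 * (-0.6428, -0.7660) = (5.1622 + -6.3636, 2.4575 + -7.5838) = (-1.2014, -5.1264)
link 3: phi[3] = -55 + 110 + 175 + 255 = 485 deg
  cos(485 deg) = -0.5736, sin(485 deg) = 0.8192
  joint[4] = (-1.2014, -5.1264) + 1.1 * (-0.5736, 0.8192) = (-1.2014 + -0.6309, -5.1264 + 0.9011) = (-1.8323, -4.2253)
End effector: (-1.8323, -4.2253)

Answer: -1.8323 -4.2253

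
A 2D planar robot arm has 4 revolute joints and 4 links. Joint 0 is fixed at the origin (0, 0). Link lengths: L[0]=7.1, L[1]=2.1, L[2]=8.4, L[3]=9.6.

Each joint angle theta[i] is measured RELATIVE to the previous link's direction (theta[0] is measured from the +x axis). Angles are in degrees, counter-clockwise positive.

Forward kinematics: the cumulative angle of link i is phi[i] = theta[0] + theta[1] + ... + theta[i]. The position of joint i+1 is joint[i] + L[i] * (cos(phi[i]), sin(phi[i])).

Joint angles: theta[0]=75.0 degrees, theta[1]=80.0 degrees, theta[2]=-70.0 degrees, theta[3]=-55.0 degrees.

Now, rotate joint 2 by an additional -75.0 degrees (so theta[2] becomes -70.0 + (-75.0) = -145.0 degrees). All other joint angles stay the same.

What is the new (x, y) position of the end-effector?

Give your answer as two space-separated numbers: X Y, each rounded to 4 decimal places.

joint[0] = (0.0000, 0.0000)  (base)
link 0: phi[0] = 75 = 75 deg
  cos(75 deg) = 0.2588, sin(75 deg) = 0.9659
  joint[1] = (0.0000, 0.0000) + 7.1 * (0.2588, 0.9659) = (0.0000 + 1.8376, 0.0000 + 6.8581) = (1.8376, 6.8581)
link 1: phi[1] = 75 + 80 = 155 deg
  cos(155 deg) = -0.9063, sin(155 deg) = 0.4226
  joint[2] = (1.8376, 6.8581) + 2.1 * (-0.9063, 0.4226) = (1.8376 + -1.9032, 6.8581 + 0.8875) = (-0.0656, 7.7456)
link 2: phi[2] = 75 + 80 + -145 = 10 deg
  cos(10 deg) = 0.9848, sin(10 deg) = 0.1736
  joint[3] = (-0.0656, 7.7456) + 8.4 * (0.9848, 0.1736) = (-0.0656 + 8.2724, 7.7456 + 1.4586) = (8.2068, 9.2042)
link 3: phi[3] = 75 + 80 + -145 + -55 = -45 deg
  cos(-45 deg) = 0.7071, sin(-45 deg) = -0.7071
  joint[4] = (8.2068, 9.2042) + 9.6 * (0.7071, -0.7071) = (8.2068 + 6.7882, 9.2042 + -6.7882) = (14.9950, 2.4160)
End effector: (14.9950, 2.4160)

Answer: 14.9950 2.4160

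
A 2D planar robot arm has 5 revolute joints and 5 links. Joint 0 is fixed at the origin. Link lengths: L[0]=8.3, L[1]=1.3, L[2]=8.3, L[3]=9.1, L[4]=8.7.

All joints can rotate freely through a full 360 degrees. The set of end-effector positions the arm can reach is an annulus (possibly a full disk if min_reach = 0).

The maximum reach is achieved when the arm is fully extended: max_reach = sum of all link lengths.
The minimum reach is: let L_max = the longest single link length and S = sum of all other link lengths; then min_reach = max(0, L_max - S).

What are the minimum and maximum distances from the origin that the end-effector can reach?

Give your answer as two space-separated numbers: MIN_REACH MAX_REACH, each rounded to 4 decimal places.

Link lengths: [8.3, 1.3, 8.3, 9.1, 8.7]
max_reach = 8.3 + 1.3 + 8.3 + 9.1 + 8.7 = 35.7
L_max = max([8.3, 1.3, 8.3, 9.1, 8.7]) = 9.1
S (sum of others) = 35.7 - 9.1 = 26.6
min_reach = max(0, 9.1 - 26.6) = max(0, -17.5) = 0

Answer: 0.0000 35.7000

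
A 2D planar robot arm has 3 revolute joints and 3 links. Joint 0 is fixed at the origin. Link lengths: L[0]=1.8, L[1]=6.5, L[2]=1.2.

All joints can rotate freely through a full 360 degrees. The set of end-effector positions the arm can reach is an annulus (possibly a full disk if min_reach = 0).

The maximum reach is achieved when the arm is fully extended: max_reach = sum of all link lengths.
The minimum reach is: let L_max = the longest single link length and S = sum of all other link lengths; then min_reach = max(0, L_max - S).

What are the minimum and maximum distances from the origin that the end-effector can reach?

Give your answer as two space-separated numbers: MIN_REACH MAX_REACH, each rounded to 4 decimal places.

Link lengths: [1.8, 6.5, 1.2]
max_reach = 1.8 + 6.5 + 1.2 = 9.5
L_max = max([1.8, 6.5, 1.2]) = 6.5
S (sum of others) = 9.5 - 6.5 = 3
min_reach = max(0, 6.5 - 3) = max(0, 3.5) = 3.5

Answer: 3.5000 9.5000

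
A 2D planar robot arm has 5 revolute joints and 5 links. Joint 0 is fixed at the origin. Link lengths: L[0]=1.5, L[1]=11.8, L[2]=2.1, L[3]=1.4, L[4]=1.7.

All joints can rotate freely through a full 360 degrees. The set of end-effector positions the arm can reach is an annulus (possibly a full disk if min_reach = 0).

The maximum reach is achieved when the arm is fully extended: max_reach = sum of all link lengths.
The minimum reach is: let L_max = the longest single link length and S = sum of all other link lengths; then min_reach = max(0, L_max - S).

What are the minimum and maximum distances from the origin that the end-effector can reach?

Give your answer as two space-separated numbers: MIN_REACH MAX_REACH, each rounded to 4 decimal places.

Answer: 5.1000 18.5000

Derivation:
Link lengths: [1.5, 11.8, 2.1, 1.4, 1.7]
max_reach = 1.5 + 11.8 + 2.1 + 1.4 + 1.7 = 18.5
L_max = max([1.5, 11.8, 2.1, 1.4, 1.7]) = 11.8
S (sum of others) = 18.5 - 11.8 = 6.7
min_reach = max(0, 11.8 - 6.7) = max(0, 5.1) = 5.1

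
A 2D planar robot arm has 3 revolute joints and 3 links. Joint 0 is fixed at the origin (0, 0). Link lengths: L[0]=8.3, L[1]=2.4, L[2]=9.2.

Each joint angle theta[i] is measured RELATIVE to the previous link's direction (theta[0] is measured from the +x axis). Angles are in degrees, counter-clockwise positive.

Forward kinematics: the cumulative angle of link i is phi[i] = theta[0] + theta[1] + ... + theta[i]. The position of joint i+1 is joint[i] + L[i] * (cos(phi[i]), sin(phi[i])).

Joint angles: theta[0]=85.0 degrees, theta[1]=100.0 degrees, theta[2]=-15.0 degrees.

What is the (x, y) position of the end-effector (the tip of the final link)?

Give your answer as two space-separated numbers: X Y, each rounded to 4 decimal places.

Answer: -10.7277 9.6568

Derivation:
joint[0] = (0.0000, 0.0000)  (base)
link 0: phi[0] = 85 = 85 deg
  cos(85 deg) = 0.0872, sin(85 deg) = 0.9962
  joint[1] = (0.0000, 0.0000) + 8.3 * (0.0872, 0.9962) = (0.0000 + 0.7234, 0.0000 + 8.2684) = (0.7234, 8.2684)
link 1: phi[1] = 85 + 100 = 185 deg
  cos(185 deg) = -0.9962, sin(185 deg) = -0.0872
  joint[2] = (0.7234, 8.2684) + 2.4 * (-0.9962, -0.0872) = (0.7234 + -2.3909, 8.2684 + -0.2092) = (-1.6675, 8.0592)
link 2: phi[2] = 85 + 100 + -15 = 170 deg
  cos(170 deg) = -0.9848, sin(170 deg) = 0.1736
  joint[3] = (-1.6675, 8.0592) + 9.2 * (-0.9848, 0.1736) = (-1.6675 + -9.0602, 8.0592 + 1.5976) = (-10.7277, 9.6568)
End effector: (-10.7277, 9.6568)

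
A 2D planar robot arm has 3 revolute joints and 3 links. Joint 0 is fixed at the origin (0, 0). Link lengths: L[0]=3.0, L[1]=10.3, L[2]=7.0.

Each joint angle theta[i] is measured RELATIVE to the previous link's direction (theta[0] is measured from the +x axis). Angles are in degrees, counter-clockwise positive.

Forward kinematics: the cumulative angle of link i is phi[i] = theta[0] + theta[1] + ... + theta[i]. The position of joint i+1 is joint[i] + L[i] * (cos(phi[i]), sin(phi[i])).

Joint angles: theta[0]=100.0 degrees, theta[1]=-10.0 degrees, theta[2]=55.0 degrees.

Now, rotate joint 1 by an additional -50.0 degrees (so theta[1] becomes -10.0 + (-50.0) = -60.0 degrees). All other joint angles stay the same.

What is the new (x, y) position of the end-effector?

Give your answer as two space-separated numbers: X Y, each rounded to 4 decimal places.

Answer: 6.7592 16.5485

Derivation:
joint[0] = (0.0000, 0.0000)  (base)
link 0: phi[0] = 100 = 100 deg
  cos(100 deg) = -0.1736, sin(100 deg) = 0.9848
  joint[1] = (0.0000, 0.0000) + 3 * (-0.1736, 0.9848) = (0.0000 + -0.5209, 0.0000 + 2.9544) = (-0.5209, 2.9544)
link 1: phi[1] = 100 + -60 = 40 deg
  cos(40 deg) = 0.7660, sin(40 deg) = 0.6428
  joint[2] = (-0.5209, 2.9544) + 10.3 * (0.7660, 0.6428) = (-0.5209 + 7.8903, 2.9544 + 6.6207) = (7.3693, 9.5751)
link 2: phi[2] = 100 + -60 + 55 = 95 deg
  cos(95 deg) = -0.0872, sin(95 deg) = 0.9962
  joint[3] = (7.3693, 9.5751) + 7 * (-0.0872, 0.9962) = (7.3693 + -0.6101, 9.5751 + 6.9734) = (6.7592, 16.5485)
End effector: (6.7592, 16.5485)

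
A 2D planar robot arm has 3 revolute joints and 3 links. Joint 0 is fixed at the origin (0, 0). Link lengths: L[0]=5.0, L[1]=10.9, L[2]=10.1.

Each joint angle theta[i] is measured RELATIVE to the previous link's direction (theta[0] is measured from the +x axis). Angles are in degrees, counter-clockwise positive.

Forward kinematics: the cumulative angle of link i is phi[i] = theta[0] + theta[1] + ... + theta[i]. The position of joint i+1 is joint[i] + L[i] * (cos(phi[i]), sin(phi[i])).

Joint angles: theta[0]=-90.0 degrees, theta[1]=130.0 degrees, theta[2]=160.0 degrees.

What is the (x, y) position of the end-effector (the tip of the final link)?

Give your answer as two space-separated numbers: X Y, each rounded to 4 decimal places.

joint[0] = (0.0000, 0.0000)  (base)
link 0: phi[0] = -90 = -90 deg
  cos(-90 deg) = 0.0000, sin(-90 deg) = -1.0000
  joint[1] = (0.0000, 0.0000) + 5 * (0.0000, -1.0000) = (0.0000 + 0.0000, 0.0000 + -5.0000) = (0.0000, -5.0000)
link 1: phi[1] = -90 + 130 = 40 deg
  cos(40 deg) = 0.7660, sin(40 deg) = 0.6428
  joint[2] = (0.0000, -5.0000) + 10.9 * (0.7660, 0.6428) = (0.0000 + 8.3499, -5.0000 + 7.0064) = (8.3499, 2.0064)
link 2: phi[2] = -90 + 130 + 160 = 200 deg
  cos(200 deg) = -0.9397, sin(200 deg) = -0.3420
  joint[3] = (8.3499, 2.0064) + 10.1 * (-0.9397, -0.3420) = (8.3499 + -9.4909, 2.0064 + -3.4544) = (-1.1410, -1.4480)
End effector: (-1.1410, -1.4480)

Answer: -1.1410 -1.4480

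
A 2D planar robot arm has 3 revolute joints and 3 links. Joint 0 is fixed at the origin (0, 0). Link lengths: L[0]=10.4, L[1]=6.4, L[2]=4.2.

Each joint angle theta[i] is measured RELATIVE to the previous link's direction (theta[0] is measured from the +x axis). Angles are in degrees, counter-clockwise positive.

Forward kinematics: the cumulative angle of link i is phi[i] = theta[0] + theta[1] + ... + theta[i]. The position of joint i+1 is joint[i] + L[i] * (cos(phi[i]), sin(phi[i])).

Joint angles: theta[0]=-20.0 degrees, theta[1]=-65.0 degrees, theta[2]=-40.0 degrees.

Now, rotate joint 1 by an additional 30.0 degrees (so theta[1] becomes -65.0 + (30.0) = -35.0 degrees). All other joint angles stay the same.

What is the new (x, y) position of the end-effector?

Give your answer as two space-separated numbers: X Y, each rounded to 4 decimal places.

joint[0] = (0.0000, 0.0000)  (base)
link 0: phi[0] = -20 = -20 deg
  cos(-20 deg) = 0.9397, sin(-20 deg) = -0.3420
  joint[1] = (0.0000, 0.0000) + 10.4 * (0.9397, -0.3420) = (0.0000 + 9.7728, 0.0000 + -3.5570) = (9.7728, -3.5570)
link 1: phi[1] = -20 + -35 = -55 deg
  cos(-55 deg) = 0.5736, sin(-55 deg) = -0.8192
  joint[2] = (9.7728, -3.5570) + 6.4 * (0.5736, -0.8192) = (9.7728 + 3.6709, -3.5570 + -5.2426) = (13.4437, -8.7996)
link 2: phi[2] = -20 + -35 + -40 = -95 deg
  cos(-95 deg) = -0.0872, sin(-95 deg) = -0.9962
  joint[3] = (13.4437, -8.7996) + 4.2 * (-0.0872, -0.9962) = (13.4437 + -0.3661, -8.7996 + -4.1840) = (13.0776, -12.9836)
End effector: (13.0776, -12.9836)

Answer: 13.0776 -12.9836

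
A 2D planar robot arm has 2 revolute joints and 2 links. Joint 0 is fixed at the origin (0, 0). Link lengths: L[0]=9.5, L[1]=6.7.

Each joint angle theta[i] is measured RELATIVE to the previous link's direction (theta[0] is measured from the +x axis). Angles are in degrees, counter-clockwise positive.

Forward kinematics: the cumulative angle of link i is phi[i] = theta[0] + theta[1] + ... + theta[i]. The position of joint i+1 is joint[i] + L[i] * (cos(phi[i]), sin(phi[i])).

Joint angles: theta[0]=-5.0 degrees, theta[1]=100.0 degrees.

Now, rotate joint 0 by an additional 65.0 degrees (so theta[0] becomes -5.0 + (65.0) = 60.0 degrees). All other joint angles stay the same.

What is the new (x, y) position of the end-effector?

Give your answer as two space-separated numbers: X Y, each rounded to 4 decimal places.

joint[0] = (0.0000, 0.0000)  (base)
link 0: phi[0] = 60 = 60 deg
  cos(60 deg) = 0.5000, sin(60 deg) = 0.8660
  joint[1] = (0.0000, 0.0000) + 9.5 * (0.5000, 0.8660) = (0.0000 + 4.7500, 0.0000 + 8.2272) = (4.7500, 8.2272)
link 1: phi[1] = 60 + 100 = 160 deg
  cos(160 deg) = -0.9397, sin(160 deg) = 0.3420
  joint[2] = (4.7500, 8.2272) + 6.7 * (-0.9397, 0.3420) = (4.7500 + -6.2959, 8.2272 + 2.2915) = (-1.5459, 10.5188)
End effector: (-1.5459, 10.5188)

Answer: -1.5459 10.5188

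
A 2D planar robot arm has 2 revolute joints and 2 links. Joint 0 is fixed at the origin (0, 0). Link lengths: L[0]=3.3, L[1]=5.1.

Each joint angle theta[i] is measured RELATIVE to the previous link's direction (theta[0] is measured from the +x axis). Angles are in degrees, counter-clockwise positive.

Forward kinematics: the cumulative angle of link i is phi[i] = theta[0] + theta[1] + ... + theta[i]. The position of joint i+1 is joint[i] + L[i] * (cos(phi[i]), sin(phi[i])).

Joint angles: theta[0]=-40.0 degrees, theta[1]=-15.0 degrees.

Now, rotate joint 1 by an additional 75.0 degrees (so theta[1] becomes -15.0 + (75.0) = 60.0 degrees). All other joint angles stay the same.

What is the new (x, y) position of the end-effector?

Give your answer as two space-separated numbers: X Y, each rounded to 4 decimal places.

Answer: 7.3204 -0.3769

Derivation:
joint[0] = (0.0000, 0.0000)  (base)
link 0: phi[0] = -40 = -40 deg
  cos(-40 deg) = 0.7660, sin(-40 deg) = -0.6428
  joint[1] = (0.0000, 0.0000) + 3.3 * (0.7660, -0.6428) = (0.0000 + 2.5279, 0.0000 + -2.1212) = (2.5279, -2.1212)
link 1: phi[1] = -40 + 60 = 20 deg
  cos(20 deg) = 0.9397, sin(20 deg) = 0.3420
  joint[2] = (2.5279, -2.1212) + 5.1 * (0.9397, 0.3420) = (2.5279 + 4.7924, -2.1212 + 1.7443) = (7.3204, -0.3769)
End effector: (7.3204, -0.3769)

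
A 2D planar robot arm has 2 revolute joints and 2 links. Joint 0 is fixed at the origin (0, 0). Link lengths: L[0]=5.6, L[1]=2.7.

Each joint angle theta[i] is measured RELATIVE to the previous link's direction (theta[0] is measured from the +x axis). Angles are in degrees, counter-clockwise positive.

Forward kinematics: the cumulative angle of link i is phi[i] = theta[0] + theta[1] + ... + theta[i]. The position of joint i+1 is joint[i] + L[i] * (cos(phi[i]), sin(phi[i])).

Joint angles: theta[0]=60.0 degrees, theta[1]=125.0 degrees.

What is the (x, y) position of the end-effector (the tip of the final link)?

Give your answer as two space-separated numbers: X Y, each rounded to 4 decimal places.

Answer: 0.1103 4.6144

Derivation:
joint[0] = (0.0000, 0.0000)  (base)
link 0: phi[0] = 60 = 60 deg
  cos(60 deg) = 0.5000, sin(60 deg) = 0.8660
  joint[1] = (0.0000, 0.0000) + 5.6 * (0.5000, 0.8660) = (0.0000 + 2.8000, 0.0000 + 4.8497) = (2.8000, 4.8497)
link 1: phi[1] = 60 + 125 = 185 deg
  cos(185 deg) = -0.9962, sin(185 deg) = -0.0872
  joint[2] = (2.8000, 4.8497) + 2.7 * (-0.9962, -0.0872) = (2.8000 + -2.6897, 4.8497 + -0.2353) = (0.1103, 4.6144)
End effector: (0.1103, 4.6144)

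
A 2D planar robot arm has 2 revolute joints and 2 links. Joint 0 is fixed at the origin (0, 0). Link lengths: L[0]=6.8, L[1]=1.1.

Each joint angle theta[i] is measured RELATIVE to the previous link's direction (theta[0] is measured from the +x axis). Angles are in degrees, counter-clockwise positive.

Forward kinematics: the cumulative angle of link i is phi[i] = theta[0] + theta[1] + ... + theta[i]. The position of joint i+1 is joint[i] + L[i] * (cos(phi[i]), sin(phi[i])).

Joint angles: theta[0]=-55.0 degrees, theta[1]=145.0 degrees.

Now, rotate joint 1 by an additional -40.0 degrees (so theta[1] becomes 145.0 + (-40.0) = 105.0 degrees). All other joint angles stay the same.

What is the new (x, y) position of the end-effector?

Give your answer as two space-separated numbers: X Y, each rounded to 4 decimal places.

joint[0] = (0.0000, 0.0000)  (base)
link 0: phi[0] = -55 = -55 deg
  cos(-55 deg) = 0.5736, sin(-55 deg) = -0.8192
  joint[1] = (0.0000, 0.0000) + 6.8 * (0.5736, -0.8192) = (0.0000 + 3.9003, 0.0000 + -5.5702) = (3.9003, -5.5702)
link 1: phi[1] = -55 + 105 = 50 deg
  cos(50 deg) = 0.6428, sin(50 deg) = 0.7660
  joint[2] = (3.9003, -5.5702) + 1.1 * (0.6428, 0.7660) = (3.9003 + 0.7071, -5.5702 + 0.8426) = (4.6074, -4.7276)
End effector: (4.6074, -4.7276)

Answer: 4.6074 -4.7276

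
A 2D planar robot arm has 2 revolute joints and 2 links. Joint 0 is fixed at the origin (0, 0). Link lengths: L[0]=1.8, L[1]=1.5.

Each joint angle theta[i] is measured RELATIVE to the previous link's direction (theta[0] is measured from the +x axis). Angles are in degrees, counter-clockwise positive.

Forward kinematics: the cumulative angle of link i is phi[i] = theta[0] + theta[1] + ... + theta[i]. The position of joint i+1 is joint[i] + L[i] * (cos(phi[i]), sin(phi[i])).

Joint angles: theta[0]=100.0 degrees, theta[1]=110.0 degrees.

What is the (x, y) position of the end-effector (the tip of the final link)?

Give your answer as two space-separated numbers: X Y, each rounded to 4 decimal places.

Answer: -1.6116 1.0227

Derivation:
joint[0] = (0.0000, 0.0000)  (base)
link 0: phi[0] = 100 = 100 deg
  cos(100 deg) = -0.1736, sin(100 deg) = 0.9848
  joint[1] = (0.0000, 0.0000) + 1.8 * (-0.1736, 0.9848) = (0.0000 + -0.3126, 0.0000 + 1.7727) = (-0.3126, 1.7727)
link 1: phi[1] = 100 + 110 = 210 deg
  cos(210 deg) = -0.8660, sin(210 deg) = -0.5000
  joint[2] = (-0.3126, 1.7727) + 1.5 * (-0.8660, -0.5000) = (-0.3126 + -1.2990, 1.7727 + -0.7500) = (-1.6116, 1.0227)
End effector: (-1.6116, 1.0227)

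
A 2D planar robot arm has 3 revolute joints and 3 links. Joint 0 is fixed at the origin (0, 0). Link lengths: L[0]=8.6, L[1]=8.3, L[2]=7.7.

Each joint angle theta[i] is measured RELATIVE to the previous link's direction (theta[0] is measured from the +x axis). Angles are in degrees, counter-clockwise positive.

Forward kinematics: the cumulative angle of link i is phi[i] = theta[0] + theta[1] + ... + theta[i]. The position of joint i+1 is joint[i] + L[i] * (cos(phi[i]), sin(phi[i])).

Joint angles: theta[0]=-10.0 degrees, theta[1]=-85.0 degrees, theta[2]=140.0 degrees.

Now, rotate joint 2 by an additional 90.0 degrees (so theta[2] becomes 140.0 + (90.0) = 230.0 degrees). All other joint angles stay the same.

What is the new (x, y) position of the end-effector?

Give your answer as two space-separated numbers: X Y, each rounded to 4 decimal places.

Answer: 2.3012 -4.3171

Derivation:
joint[0] = (0.0000, 0.0000)  (base)
link 0: phi[0] = -10 = -10 deg
  cos(-10 deg) = 0.9848, sin(-10 deg) = -0.1736
  joint[1] = (0.0000, 0.0000) + 8.6 * (0.9848, -0.1736) = (0.0000 + 8.4693, 0.0000 + -1.4934) = (8.4693, -1.4934)
link 1: phi[1] = -10 + -85 = -95 deg
  cos(-95 deg) = -0.0872, sin(-95 deg) = -0.9962
  joint[2] = (8.4693, -1.4934) + 8.3 * (-0.0872, -0.9962) = (8.4693 + -0.7234, -1.4934 + -8.2684) = (7.7460, -9.7618)
link 2: phi[2] = -10 + -85 + 230 = 135 deg
  cos(135 deg) = -0.7071, sin(135 deg) = 0.7071
  joint[3] = (7.7460, -9.7618) + 7.7 * (-0.7071, 0.7071) = (7.7460 + -5.4447, -9.7618 + 5.4447) = (2.3012, -4.3171)
End effector: (2.3012, -4.3171)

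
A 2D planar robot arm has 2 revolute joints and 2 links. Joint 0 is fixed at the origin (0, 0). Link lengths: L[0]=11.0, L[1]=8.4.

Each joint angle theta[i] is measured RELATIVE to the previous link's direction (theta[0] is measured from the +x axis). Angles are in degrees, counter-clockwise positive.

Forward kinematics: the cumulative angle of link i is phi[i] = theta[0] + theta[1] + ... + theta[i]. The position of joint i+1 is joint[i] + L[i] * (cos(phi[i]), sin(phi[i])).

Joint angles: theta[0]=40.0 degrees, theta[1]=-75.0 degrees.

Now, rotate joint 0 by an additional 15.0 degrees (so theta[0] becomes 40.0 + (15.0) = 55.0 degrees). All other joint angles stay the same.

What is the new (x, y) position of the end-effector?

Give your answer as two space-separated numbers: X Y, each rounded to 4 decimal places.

joint[0] = (0.0000, 0.0000)  (base)
link 0: phi[0] = 55 = 55 deg
  cos(55 deg) = 0.5736, sin(55 deg) = 0.8192
  joint[1] = (0.0000, 0.0000) + 11 * (0.5736, 0.8192) = (0.0000 + 6.3093, 0.0000 + 9.0107) = (6.3093, 9.0107)
link 1: phi[1] = 55 + -75 = -20 deg
  cos(-20 deg) = 0.9397, sin(-20 deg) = -0.3420
  joint[2] = (6.3093, 9.0107) + 8.4 * (0.9397, -0.3420) = (6.3093 + 7.8934, 9.0107 + -2.8730) = (14.2028, 6.1377)
End effector: (14.2028, 6.1377)

Answer: 14.2028 6.1377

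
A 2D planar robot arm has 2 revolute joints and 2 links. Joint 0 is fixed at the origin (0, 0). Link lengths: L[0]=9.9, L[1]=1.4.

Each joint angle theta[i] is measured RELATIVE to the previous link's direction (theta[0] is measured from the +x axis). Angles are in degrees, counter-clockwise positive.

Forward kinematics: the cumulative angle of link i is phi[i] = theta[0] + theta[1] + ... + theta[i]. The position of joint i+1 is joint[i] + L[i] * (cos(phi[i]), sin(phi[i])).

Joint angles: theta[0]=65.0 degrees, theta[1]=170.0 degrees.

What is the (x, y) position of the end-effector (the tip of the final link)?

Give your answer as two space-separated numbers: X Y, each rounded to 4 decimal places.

Answer: 3.3809 7.8256

Derivation:
joint[0] = (0.0000, 0.0000)  (base)
link 0: phi[0] = 65 = 65 deg
  cos(65 deg) = 0.4226, sin(65 deg) = 0.9063
  joint[1] = (0.0000, 0.0000) + 9.9 * (0.4226, 0.9063) = (0.0000 + 4.1839, 0.0000 + 8.9724) = (4.1839, 8.9724)
link 1: phi[1] = 65 + 170 = 235 deg
  cos(235 deg) = -0.5736, sin(235 deg) = -0.8192
  joint[2] = (4.1839, 8.9724) + 1.4 * (-0.5736, -0.8192) = (4.1839 + -0.8030, 8.9724 + -1.1468) = (3.3809, 7.8256)
End effector: (3.3809, 7.8256)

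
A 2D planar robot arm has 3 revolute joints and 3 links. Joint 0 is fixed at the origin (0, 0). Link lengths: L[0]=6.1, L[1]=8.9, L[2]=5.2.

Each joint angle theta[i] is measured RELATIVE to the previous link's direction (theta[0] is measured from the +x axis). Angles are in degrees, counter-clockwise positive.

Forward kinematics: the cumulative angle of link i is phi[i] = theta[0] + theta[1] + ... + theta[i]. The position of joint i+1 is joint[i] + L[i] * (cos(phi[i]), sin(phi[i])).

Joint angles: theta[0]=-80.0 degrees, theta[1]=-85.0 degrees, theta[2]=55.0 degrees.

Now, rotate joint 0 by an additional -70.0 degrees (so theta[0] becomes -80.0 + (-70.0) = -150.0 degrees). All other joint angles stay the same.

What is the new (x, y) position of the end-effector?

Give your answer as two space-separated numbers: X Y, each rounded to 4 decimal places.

Answer: -15.5876 4.2405

Derivation:
joint[0] = (0.0000, 0.0000)  (base)
link 0: phi[0] = -150 = -150 deg
  cos(-150 deg) = -0.8660, sin(-150 deg) = -0.5000
  joint[1] = (0.0000, 0.0000) + 6.1 * (-0.8660, -0.5000) = (0.0000 + -5.2828, 0.0000 + -3.0500) = (-5.2828, -3.0500)
link 1: phi[1] = -150 + -85 = -235 deg
  cos(-235 deg) = -0.5736, sin(-235 deg) = 0.8192
  joint[2] = (-5.2828, -3.0500) + 8.9 * (-0.5736, 0.8192) = (-5.2828 + -5.1048, -3.0500 + 7.2905) = (-10.3876, 4.2405)
link 2: phi[2] = -150 + -85 + 55 = -180 deg
  cos(-180 deg) = -1.0000, sin(-180 deg) = -0.0000
  joint[3] = (-10.3876, 4.2405) + 5.2 * (-1.0000, -0.0000) = (-10.3876 + -5.2000, 4.2405 + -0.0000) = (-15.5876, 4.2405)
End effector: (-15.5876, 4.2405)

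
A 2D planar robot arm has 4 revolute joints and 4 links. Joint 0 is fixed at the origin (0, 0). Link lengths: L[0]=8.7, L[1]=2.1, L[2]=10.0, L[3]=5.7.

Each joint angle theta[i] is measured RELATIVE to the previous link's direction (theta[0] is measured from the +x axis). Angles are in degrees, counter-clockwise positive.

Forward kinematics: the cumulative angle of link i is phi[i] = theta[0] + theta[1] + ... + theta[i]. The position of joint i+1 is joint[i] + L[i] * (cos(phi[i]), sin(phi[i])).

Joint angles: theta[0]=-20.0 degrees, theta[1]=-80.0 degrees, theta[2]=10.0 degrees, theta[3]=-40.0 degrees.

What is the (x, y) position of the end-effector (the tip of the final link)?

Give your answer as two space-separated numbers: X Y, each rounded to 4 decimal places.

joint[0] = (0.0000, 0.0000)  (base)
link 0: phi[0] = -20 = -20 deg
  cos(-20 deg) = 0.9397, sin(-20 deg) = -0.3420
  joint[1] = (0.0000, 0.0000) + 8.7 * (0.9397, -0.3420) = (0.0000 + 8.1753, 0.0000 + -2.9756) = (8.1753, -2.9756)
link 1: phi[1] = -20 + -80 = -100 deg
  cos(-100 deg) = -0.1736, sin(-100 deg) = -0.9848
  joint[2] = (8.1753, -2.9756) + 2.1 * (-0.1736, -0.9848) = (8.1753 + -0.3647, -2.9756 + -2.0681) = (7.8107, -5.0437)
link 2: phi[2] = -20 + -80 + 10 = -90 deg
  cos(-90 deg) = 0.0000, sin(-90 deg) = -1.0000
  joint[3] = (7.8107, -5.0437) + 10 * (0.0000, -1.0000) = (7.8107 + 0.0000, -5.0437 + -10.0000) = (7.8107, -15.0437)
link 3: phi[3] = -20 + -80 + 10 + -40 = -130 deg
  cos(-130 deg) = -0.6428, sin(-130 deg) = -0.7660
  joint[4] = (7.8107, -15.0437) + 5.7 * (-0.6428, -0.7660) = (7.8107 + -3.6639, -15.0437 + -4.3665) = (4.1468, -19.4101)
End effector: (4.1468, -19.4101)

Answer: 4.1468 -19.4101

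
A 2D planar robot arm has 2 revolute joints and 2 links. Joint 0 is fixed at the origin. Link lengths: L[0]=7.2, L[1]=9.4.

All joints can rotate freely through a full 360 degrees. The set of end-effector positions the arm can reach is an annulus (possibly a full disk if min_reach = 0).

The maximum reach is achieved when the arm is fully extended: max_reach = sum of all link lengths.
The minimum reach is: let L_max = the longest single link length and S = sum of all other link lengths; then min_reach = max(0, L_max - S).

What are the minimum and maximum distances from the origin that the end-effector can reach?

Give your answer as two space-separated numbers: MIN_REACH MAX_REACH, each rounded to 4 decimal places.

Link lengths: [7.2, 9.4]
max_reach = 7.2 + 9.4 = 16.6
L_max = max([7.2, 9.4]) = 9.4
S (sum of others) = 16.6 - 9.4 = 7.2
min_reach = max(0, 9.4 - 7.2) = max(0, 2.2) = 2.2

Answer: 2.2000 16.6000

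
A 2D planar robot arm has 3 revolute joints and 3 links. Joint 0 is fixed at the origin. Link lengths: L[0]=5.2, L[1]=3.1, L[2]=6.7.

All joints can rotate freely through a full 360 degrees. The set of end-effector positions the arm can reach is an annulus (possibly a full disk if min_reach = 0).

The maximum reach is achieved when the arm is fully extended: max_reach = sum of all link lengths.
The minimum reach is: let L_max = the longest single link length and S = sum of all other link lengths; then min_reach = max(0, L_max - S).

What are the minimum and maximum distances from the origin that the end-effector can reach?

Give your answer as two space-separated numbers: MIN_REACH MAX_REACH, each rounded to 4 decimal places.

Link lengths: [5.2, 3.1, 6.7]
max_reach = 5.2 + 3.1 + 6.7 = 15
L_max = max([5.2, 3.1, 6.7]) = 6.7
S (sum of others) = 15 - 6.7 = 8.3
min_reach = max(0, 6.7 - 8.3) = max(0, -1.6) = 0

Answer: 0.0000 15.0000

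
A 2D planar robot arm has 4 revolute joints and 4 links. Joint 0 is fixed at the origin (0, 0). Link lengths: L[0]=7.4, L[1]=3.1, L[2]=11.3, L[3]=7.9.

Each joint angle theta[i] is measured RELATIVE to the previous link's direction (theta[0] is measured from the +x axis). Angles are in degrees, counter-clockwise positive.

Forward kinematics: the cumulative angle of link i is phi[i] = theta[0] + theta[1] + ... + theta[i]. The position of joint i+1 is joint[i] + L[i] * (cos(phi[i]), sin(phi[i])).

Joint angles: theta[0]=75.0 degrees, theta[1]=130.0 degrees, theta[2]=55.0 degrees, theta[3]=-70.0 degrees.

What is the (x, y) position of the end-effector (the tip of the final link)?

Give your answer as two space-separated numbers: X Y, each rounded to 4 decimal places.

joint[0] = (0.0000, 0.0000)  (base)
link 0: phi[0] = 75 = 75 deg
  cos(75 deg) = 0.2588, sin(75 deg) = 0.9659
  joint[1] = (0.0000, 0.0000) + 7.4 * (0.2588, 0.9659) = (0.0000 + 1.9153, 0.0000 + 7.1479) = (1.9153, 7.1479)
link 1: phi[1] = 75 + 130 = 205 deg
  cos(205 deg) = -0.9063, sin(205 deg) = -0.4226
  joint[2] = (1.9153, 7.1479) + 3.1 * (-0.9063, -0.4226) = (1.9153 + -2.8096, 7.1479 + -1.3101) = (-0.8943, 5.8377)
link 2: phi[2] = 75 + 130 + 55 = 260 deg
  cos(260 deg) = -0.1736, sin(260 deg) = -0.9848
  joint[3] = (-0.8943, 5.8377) + 11.3 * (-0.1736, -0.9848) = (-0.8943 + -1.9622, 5.8377 + -11.1283) = (-2.8565, -5.2906)
link 3: phi[3] = 75 + 130 + 55 + -70 = 190 deg
  cos(190 deg) = -0.9848, sin(190 deg) = -0.1736
  joint[4] = (-2.8565, -5.2906) + 7.9 * (-0.9848, -0.1736) = (-2.8565 + -7.7800, -5.2906 + -1.3718) = (-10.6365, -6.6624)
End effector: (-10.6365, -6.6624)

Answer: -10.6365 -6.6624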